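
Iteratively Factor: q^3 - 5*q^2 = (q)*(q^2 - 5*q) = q*(q - 5)*(q)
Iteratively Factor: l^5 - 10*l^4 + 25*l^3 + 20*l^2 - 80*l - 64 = (l - 4)*(l^4 - 6*l^3 + l^2 + 24*l + 16) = (l - 4)^2*(l^3 - 2*l^2 - 7*l - 4) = (l - 4)^2*(l + 1)*(l^2 - 3*l - 4) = (l - 4)^3*(l + 1)*(l + 1)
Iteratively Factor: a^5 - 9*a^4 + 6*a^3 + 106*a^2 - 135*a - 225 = (a + 1)*(a^4 - 10*a^3 + 16*a^2 + 90*a - 225) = (a + 1)*(a + 3)*(a^3 - 13*a^2 + 55*a - 75) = (a - 3)*(a + 1)*(a + 3)*(a^2 - 10*a + 25) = (a - 5)*(a - 3)*(a + 1)*(a + 3)*(a - 5)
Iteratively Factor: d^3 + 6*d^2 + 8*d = (d + 2)*(d^2 + 4*d) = d*(d + 2)*(d + 4)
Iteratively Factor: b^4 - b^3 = (b)*(b^3 - b^2) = b^2*(b^2 - b) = b^2*(b - 1)*(b)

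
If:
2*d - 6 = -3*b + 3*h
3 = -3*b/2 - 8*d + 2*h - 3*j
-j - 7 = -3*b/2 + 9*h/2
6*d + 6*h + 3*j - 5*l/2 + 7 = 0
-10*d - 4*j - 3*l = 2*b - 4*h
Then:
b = -37/61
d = 981/122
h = 168/61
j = -2477/122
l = 265/61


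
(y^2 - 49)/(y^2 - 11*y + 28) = (y + 7)/(y - 4)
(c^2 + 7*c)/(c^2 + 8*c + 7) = c/(c + 1)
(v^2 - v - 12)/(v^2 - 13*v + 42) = (v^2 - v - 12)/(v^2 - 13*v + 42)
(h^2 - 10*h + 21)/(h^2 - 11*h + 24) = (h - 7)/(h - 8)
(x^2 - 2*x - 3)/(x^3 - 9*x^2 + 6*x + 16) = (x - 3)/(x^2 - 10*x + 16)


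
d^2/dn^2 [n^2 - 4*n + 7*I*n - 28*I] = 2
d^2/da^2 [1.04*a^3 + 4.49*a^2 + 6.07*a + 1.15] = 6.24*a + 8.98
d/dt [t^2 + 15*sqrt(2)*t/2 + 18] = 2*t + 15*sqrt(2)/2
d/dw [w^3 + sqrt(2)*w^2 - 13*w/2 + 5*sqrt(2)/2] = 3*w^2 + 2*sqrt(2)*w - 13/2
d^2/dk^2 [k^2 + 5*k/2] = 2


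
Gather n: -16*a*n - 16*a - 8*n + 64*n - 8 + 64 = -16*a + n*(56 - 16*a) + 56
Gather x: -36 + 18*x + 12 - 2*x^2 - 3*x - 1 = -2*x^2 + 15*x - 25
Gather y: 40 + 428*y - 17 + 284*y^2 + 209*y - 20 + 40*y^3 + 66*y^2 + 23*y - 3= 40*y^3 + 350*y^2 + 660*y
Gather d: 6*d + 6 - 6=6*d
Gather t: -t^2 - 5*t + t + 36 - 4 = -t^2 - 4*t + 32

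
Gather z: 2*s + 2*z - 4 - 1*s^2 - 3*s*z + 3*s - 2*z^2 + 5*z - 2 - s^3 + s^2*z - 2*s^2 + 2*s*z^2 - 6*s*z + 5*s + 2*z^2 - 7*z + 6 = -s^3 - 3*s^2 + 2*s*z^2 + 10*s + z*(s^2 - 9*s)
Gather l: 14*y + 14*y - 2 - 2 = 28*y - 4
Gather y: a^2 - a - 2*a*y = a^2 - 2*a*y - a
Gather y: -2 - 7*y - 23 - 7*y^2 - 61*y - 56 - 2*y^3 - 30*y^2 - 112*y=-2*y^3 - 37*y^2 - 180*y - 81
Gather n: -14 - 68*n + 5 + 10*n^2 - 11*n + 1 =10*n^2 - 79*n - 8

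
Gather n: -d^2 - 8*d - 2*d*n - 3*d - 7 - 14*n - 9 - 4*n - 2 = -d^2 - 11*d + n*(-2*d - 18) - 18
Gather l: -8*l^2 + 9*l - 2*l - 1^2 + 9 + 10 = -8*l^2 + 7*l + 18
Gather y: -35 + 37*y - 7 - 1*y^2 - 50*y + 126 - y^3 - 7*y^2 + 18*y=-y^3 - 8*y^2 + 5*y + 84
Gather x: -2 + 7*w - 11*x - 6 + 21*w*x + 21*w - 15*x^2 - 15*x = 28*w - 15*x^2 + x*(21*w - 26) - 8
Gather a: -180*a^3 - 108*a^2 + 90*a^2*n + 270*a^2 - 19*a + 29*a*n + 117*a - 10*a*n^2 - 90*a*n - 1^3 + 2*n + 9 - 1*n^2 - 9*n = -180*a^3 + a^2*(90*n + 162) + a*(-10*n^2 - 61*n + 98) - n^2 - 7*n + 8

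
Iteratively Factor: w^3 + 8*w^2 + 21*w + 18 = (w + 3)*(w^2 + 5*w + 6) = (w + 3)^2*(w + 2)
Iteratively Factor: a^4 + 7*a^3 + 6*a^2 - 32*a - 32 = (a - 2)*(a^3 + 9*a^2 + 24*a + 16) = (a - 2)*(a + 4)*(a^2 + 5*a + 4) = (a - 2)*(a + 4)^2*(a + 1)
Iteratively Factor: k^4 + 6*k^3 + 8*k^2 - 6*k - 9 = (k - 1)*(k^3 + 7*k^2 + 15*k + 9) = (k - 1)*(k + 1)*(k^2 + 6*k + 9) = (k - 1)*(k + 1)*(k + 3)*(k + 3)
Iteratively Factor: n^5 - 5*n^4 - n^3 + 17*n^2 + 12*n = (n - 4)*(n^4 - n^3 - 5*n^2 - 3*n) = (n - 4)*(n + 1)*(n^3 - 2*n^2 - 3*n) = (n - 4)*(n - 3)*(n + 1)*(n^2 + n) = (n - 4)*(n - 3)*(n + 1)^2*(n)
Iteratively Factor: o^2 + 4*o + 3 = (o + 1)*(o + 3)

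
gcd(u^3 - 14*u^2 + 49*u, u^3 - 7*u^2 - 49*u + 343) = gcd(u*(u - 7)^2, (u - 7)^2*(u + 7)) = u^2 - 14*u + 49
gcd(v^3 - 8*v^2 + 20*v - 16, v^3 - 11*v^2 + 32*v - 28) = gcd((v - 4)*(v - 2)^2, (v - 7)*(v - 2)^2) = v^2 - 4*v + 4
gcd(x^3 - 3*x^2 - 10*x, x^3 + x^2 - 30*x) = x^2 - 5*x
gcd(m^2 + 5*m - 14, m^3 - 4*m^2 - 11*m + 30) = m - 2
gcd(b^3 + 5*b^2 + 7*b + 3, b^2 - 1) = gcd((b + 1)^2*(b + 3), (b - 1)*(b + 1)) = b + 1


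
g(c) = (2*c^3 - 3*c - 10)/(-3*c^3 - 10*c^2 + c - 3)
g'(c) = (6*c^2 - 3)/(-3*c^3 - 10*c^2 + c - 3) + (9*c^2 + 20*c - 1)*(2*c^3 - 3*c - 10)/(-3*c^3 - 10*c^2 + c - 3)^2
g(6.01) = -0.40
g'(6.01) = -0.03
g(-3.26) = 8.08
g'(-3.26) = -34.76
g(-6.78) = -1.32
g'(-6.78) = -0.20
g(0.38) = 2.61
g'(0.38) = -4.37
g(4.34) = -0.32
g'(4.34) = -0.06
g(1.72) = 0.11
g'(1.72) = -0.46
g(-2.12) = 1.06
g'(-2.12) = -0.97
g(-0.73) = 1.09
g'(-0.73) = 1.46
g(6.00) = -0.40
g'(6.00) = -0.03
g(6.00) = -0.40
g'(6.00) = -0.03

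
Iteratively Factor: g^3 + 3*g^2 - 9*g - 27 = (g + 3)*(g^2 - 9) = (g - 3)*(g + 3)*(g + 3)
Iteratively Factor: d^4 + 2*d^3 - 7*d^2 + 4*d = (d - 1)*(d^3 + 3*d^2 - 4*d) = (d - 1)^2*(d^2 + 4*d) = d*(d - 1)^2*(d + 4)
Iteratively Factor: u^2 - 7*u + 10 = (u - 2)*(u - 5)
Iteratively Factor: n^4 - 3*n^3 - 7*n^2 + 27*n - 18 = (n - 2)*(n^3 - n^2 - 9*n + 9) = (n - 2)*(n + 3)*(n^2 - 4*n + 3) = (n - 2)*(n - 1)*(n + 3)*(n - 3)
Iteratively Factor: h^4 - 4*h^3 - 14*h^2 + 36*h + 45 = (h - 5)*(h^3 + h^2 - 9*h - 9) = (h - 5)*(h + 3)*(h^2 - 2*h - 3) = (h - 5)*(h - 3)*(h + 3)*(h + 1)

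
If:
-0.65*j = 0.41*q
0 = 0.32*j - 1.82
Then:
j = 5.69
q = -9.02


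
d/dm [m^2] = 2*m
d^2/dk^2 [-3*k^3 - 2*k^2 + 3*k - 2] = -18*k - 4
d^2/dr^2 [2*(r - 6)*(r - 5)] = 4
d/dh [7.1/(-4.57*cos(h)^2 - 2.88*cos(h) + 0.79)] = -(64.894*cos(h) + 20.448)*sin(h)/(4.57*cos(h)^2 + 2.88*cos(h) - 0.79)^2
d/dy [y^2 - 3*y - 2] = 2*y - 3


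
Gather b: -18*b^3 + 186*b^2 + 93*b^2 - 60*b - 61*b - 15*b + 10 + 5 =-18*b^3 + 279*b^2 - 136*b + 15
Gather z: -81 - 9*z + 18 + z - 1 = -8*z - 64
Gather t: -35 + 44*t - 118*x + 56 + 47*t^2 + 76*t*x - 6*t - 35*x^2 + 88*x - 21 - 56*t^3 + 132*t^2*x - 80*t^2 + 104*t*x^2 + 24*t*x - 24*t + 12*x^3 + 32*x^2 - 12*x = -56*t^3 + t^2*(132*x - 33) + t*(104*x^2 + 100*x + 14) + 12*x^3 - 3*x^2 - 42*x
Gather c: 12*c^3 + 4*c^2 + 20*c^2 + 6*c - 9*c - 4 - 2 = 12*c^3 + 24*c^2 - 3*c - 6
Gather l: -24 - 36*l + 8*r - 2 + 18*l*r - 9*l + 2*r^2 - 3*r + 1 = l*(18*r - 45) + 2*r^2 + 5*r - 25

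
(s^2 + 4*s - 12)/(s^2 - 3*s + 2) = (s + 6)/(s - 1)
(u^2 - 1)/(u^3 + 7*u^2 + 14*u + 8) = (u - 1)/(u^2 + 6*u + 8)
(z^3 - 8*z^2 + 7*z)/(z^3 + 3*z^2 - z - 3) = z*(z - 7)/(z^2 + 4*z + 3)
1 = 1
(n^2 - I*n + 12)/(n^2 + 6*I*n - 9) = (n - 4*I)/(n + 3*I)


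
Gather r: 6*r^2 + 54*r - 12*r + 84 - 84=6*r^2 + 42*r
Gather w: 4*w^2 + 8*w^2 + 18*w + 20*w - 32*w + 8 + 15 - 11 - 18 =12*w^2 + 6*w - 6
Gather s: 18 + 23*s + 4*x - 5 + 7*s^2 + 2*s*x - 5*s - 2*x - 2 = 7*s^2 + s*(2*x + 18) + 2*x + 11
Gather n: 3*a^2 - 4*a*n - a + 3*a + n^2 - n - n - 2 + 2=3*a^2 + 2*a + n^2 + n*(-4*a - 2)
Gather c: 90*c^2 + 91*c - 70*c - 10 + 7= 90*c^2 + 21*c - 3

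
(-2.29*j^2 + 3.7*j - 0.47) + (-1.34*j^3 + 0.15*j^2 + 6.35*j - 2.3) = -1.34*j^3 - 2.14*j^2 + 10.05*j - 2.77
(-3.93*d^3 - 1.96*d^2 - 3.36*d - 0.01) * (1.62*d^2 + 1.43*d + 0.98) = -6.3666*d^5 - 8.7951*d^4 - 12.0974*d^3 - 6.7418*d^2 - 3.3071*d - 0.0098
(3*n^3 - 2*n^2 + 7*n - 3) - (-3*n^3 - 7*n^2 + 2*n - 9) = 6*n^3 + 5*n^2 + 5*n + 6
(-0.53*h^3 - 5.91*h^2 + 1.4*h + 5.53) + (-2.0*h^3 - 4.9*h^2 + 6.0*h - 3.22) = -2.53*h^3 - 10.81*h^2 + 7.4*h + 2.31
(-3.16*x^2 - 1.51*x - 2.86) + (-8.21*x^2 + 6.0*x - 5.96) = -11.37*x^2 + 4.49*x - 8.82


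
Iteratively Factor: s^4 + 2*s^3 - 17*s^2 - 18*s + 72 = (s + 3)*(s^3 - s^2 - 14*s + 24) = (s - 2)*(s + 3)*(s^2 + s - 12) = (s - 3)*(s - 2)*(s + 3)*(s + 4)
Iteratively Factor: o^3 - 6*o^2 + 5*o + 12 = (o + 1)*(o^2 - 7*o + 12) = (o - 4)*(o + 1)*(o - 3)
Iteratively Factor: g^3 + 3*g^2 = (g + 3)*(g^2) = g*(g + 3)*(g)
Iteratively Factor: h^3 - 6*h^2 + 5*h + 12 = (h - 3)*(h^2 - 3*h - 4) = (h - 3)*(h + 1)*(h - 4)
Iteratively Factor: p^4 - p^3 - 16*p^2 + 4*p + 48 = (p - 2)*(p^3 + p^2 - 14*p - 24) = (p - 2)*(p + 3)*(p^2 - 2*p - 8) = (p - 2)*(p + 2)*(p + 3)*(p - 4)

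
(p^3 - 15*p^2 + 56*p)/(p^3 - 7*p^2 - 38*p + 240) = p*(p - 7)/(p^2 + p - 30)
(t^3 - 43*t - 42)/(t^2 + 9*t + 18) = (t^2 - 6*t - 7)/(t + 3)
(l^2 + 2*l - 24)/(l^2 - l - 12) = (l + 6)/(l + 3)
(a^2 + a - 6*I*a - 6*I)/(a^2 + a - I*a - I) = (a - 6*I)/(a - I)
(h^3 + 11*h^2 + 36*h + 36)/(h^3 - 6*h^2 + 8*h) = (h^3 + 11*h^2 + 36*h + 36)/(h*(h^2 - 6*h + 8))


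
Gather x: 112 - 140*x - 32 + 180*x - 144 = 40*x - 64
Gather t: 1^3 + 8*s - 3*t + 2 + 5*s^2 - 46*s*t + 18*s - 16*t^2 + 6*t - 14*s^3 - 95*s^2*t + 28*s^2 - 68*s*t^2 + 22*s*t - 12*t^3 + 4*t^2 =-14*s^3 + 33*s^2 + 26*s - 12*t^3 + t^2*(-68*s - 12) + t*(-95*s^2 - 24*s + 3) + 3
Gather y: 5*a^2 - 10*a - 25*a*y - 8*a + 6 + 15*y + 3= 5*a^2 - 18*a + y*(15 - 25*a) + 9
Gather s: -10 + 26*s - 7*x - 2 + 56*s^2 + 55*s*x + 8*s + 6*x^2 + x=56*s^2 + s*(55*x + 34) + 6*x^2 - 6*x - 12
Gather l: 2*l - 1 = 2*l - 1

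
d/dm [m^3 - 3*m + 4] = 3*m^2 - 3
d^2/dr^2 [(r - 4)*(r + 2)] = 2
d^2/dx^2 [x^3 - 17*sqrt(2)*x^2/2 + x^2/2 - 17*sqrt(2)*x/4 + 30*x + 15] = 6*x - 17*sqrt(2) + 1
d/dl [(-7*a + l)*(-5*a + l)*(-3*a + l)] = 71*a^2 - 30*a*l + 3*l^2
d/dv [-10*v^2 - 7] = -20*v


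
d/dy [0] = 0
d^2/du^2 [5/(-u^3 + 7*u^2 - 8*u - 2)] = 10*((3*u - 7)*(u^3 - 7*u^2 + 8*u + 2) - (3*u^2 - 14*u + 8)^2)/(u^3 - 7*u^2 + 8*u + 2)^3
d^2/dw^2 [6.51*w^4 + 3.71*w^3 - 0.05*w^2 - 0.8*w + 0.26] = 78.12*w^2 + 22.26*w - 0.1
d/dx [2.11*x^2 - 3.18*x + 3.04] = 4.22*x - 3.18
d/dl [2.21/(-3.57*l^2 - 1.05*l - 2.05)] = (15.7794*l + 2.3205)/(3.57*l^2 + 1.05*l + 2.05)^2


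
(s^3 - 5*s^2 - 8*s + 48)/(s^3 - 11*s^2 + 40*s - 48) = (s + 3)/(s - 3)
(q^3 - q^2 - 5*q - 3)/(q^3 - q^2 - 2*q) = (q^2 - 2*q - 3)/(q*(q - 2))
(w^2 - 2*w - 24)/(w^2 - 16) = (w - 6)/(w - 4)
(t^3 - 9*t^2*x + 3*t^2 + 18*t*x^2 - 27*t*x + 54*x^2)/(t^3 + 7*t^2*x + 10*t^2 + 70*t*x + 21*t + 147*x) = (t^2 - 9*t*x + 18*x^2)/(t^2 + 7*t*x + 7*t + 49*x)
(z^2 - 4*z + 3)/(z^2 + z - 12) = (z - 1)/(z + 4)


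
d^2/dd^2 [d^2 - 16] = 2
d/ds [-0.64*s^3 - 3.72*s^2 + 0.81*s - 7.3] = -1.92*s^2 - 7.44*s + 0.81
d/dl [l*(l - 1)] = 2*l - 1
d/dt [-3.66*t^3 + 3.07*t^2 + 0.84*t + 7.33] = -10.98*t^2 + 6.14*t + 0.84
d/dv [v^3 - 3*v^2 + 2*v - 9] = 3*v^2 - 6*v + 2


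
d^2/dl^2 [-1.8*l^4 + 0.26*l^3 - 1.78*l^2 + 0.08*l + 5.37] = -21.6*l^2 + 1.56*l - 3.56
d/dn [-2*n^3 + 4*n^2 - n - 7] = -6*n^2 + 8*n - 1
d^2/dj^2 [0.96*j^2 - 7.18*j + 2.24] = 1.92000000000000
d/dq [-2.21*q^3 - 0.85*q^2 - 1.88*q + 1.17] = -6.63*q^2 - 1.7*q - 1.88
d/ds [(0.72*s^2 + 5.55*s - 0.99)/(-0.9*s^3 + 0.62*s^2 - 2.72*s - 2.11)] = (0.648*s^4 + 9.99*s^3 - 8.0724*s^2 - 1.8108*s - 14.4033)/(0.81*s^6 - 1.116*s^5 + 5.2804*s^4 + 0.4252*s^3 + 4.782*s^2 + 11.4784*s + 4.4521)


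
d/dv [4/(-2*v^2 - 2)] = 4*v/(v^2 + 1)^2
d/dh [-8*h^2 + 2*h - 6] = 2 - 16*h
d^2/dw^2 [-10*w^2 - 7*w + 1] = -20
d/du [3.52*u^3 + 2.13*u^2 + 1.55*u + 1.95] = 10.56*u^2 + 4.26*u + 1.55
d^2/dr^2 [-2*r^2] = -4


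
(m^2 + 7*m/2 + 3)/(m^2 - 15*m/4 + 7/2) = 2*(2*m^2 + 7*m + 6)/(4*m^2 - 15*m + 14)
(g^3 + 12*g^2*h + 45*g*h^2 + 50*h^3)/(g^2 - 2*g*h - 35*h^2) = (g^2 + 7*g*h + 10*h^2)/(g - 7*h)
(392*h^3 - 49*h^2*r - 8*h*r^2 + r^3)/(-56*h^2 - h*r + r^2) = -7*h + r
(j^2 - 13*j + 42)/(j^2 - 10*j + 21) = (j - 6)/(j - 3)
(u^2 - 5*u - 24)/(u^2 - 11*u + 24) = (u + 3)/(u - 3)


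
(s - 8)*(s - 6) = s^2 - 14*s + 48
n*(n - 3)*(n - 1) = n^3 - 4*n^2 + 3*n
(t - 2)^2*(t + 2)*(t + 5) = t^4 + 3*t^3 - 14*t^2 - 12*t + 40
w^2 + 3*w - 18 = (w - 3)*(w + 6)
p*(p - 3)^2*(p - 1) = p^4 - 7*p^3 + 15*p^2 - 9*p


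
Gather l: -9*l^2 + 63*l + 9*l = -9*l^2 + 72*l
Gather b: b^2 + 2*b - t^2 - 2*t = b^2 + 2*b - t^2 - 2*t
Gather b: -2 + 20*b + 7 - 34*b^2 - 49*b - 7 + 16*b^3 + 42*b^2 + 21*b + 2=16*b^3 + 8*b^2 - 8*b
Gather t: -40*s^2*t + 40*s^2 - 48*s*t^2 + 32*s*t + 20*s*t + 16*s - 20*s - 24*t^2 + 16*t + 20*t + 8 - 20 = 40*s^2 - 4*s + t^2*(-48*s - 24) + t*(-40*s^2 + 52*s + 36) - 12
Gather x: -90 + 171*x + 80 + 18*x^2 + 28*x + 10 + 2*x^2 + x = 20*x^2 + 200*x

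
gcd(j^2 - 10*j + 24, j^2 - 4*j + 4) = 1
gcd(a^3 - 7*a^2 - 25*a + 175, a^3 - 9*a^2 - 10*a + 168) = a - 7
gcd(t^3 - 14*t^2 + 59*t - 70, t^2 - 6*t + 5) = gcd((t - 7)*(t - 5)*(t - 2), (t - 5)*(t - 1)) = t - 5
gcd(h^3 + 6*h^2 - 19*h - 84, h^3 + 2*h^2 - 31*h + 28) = h^2 + 3*h - 28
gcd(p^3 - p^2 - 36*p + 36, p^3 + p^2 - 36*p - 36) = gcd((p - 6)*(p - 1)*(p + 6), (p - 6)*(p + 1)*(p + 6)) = p^2 - 36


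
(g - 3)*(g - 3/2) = g^2 - 9*g/2 + 9/2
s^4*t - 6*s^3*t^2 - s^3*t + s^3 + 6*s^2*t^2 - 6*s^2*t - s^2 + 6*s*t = s*(s - 1)*(s - 6*t)*(s*t + 1)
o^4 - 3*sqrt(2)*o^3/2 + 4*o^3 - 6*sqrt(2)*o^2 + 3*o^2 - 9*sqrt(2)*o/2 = o*(o + 1)*(o + 3)*(o - 3*sqrt(2)/2)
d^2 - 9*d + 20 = (d - 5)*(d - 4)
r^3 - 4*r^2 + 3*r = r*(r - 3)*(r - 1)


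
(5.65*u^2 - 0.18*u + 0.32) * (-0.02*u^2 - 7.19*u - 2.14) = -0.113*u^4 - 40.6199*u^3 - 10.8032*u^2 - 1.9156*u - 0.6848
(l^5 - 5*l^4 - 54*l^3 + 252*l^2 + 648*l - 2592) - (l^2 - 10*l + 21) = l^5 - 5*l^4 - 54*l^3 + 251*l^2 + 658*l - 2613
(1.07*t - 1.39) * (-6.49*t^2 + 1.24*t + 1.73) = -6.9443*t^3 + 10.3479*t^2 + 0.1275*t - 2.4047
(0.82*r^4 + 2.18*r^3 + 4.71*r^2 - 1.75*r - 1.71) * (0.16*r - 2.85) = 0.1312*r^5 - 1.9882*r^4 - 5.4594*r^3 - 13.7035*r^2 + 4.7139*r + 4.8735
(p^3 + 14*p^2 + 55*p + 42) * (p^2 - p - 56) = p^5 + 13*p^4 - 15*p^3 - 797*p^2 - 3122*p - 2352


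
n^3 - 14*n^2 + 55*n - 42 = (n - 7)*(n - 6)*(n - 1)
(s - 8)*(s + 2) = s^2 - 6*s - 16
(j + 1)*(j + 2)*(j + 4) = j^3 + 7*j^2 + 14*j + 8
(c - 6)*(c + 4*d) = c^2 + 4*c*d - 6*c - 24*d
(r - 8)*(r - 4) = r^2 - 12*r + 32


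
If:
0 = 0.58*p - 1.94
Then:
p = 3.34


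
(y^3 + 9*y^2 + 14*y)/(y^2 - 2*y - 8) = y*(y + 7)/(y - 4)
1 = 1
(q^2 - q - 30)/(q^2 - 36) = (q + 5)/(q + 6)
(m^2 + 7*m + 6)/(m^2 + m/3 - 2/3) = 3*(m + 6)/(3*m - 2)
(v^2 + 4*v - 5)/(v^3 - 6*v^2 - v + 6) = (v + 5)/(v^2 - 5*v - 6)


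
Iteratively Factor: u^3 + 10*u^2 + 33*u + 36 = (u + 3)*(u^2 + 7*u + 12) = (u + 3)*(u + 4)*(u + 3)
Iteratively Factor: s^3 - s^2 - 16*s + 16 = (s - 4)*(s^2 + 3*s - 4) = (s - 4)*(s - 1)*(s + 4)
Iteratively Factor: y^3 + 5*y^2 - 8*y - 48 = (y + 4)*(y^2 + y - 12) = (y - 3)*(y + 4)*(y + 4)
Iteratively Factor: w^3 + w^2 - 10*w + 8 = (w - 1)*(w^2 + 2*w - 8) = (w - 1)*(w + 4)*(w - 2)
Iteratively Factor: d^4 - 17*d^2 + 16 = (d + 1)*(d^3 - d^2 - 16*d + 16) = (d - 4)*(d + 1)*(d^2 + 3*d - 4) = (d - 4)*(d - 1)*(d + 1)*(d + 4)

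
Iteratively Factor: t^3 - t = (t + 1)*(t^2 - t) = t*(t + 1)*(t - 1)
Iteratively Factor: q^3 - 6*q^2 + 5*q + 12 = (q + 1)*(q^2 - 7*q + 12) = (q - 3)*(q + 1)*(q - 4)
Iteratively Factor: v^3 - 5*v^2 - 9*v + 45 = (v + 3)*(v^2 - 8*v + 15) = (v - 5)*(v + 3)*(v - 3)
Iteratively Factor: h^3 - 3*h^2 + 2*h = (h)*(h^2 - 3*h + 2) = h*(h - 1)*(h - 2)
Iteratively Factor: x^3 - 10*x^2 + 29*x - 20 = (x - 1)*(x^2 - 9*x + 20) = (x - 4)*(x - 1)*(x - 5)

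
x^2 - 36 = (x - 6)*(x + 6)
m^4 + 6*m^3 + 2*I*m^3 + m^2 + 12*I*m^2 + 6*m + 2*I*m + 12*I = (m + 6)*(m - I)*(m + I)*(m + 2*I)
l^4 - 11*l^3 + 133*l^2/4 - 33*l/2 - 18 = (l - 6)*(l - 4)*(l - 3/2)*(l + 1/2)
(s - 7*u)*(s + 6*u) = s^2 - s*u - 42*u^2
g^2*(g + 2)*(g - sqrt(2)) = g^4 - sqrt(2)*g^3 + 2*g^3 - 2*sqrt(2)*g^2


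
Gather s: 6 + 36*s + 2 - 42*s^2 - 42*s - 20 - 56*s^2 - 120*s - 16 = -98*s^2 - 126*s - 28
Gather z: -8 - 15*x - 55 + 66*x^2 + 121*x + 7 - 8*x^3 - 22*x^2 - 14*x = -8*x^3 + 44*x^2 + 92*x - 56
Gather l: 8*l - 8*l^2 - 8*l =-8*l^2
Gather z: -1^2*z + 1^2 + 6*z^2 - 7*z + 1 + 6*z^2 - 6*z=12*z^2 - 14*z + 2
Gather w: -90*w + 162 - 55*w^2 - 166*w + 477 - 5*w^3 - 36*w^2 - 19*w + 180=-5*w^3 - 91*w^2 - 275*w + 819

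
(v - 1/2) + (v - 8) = 2*v - 17/2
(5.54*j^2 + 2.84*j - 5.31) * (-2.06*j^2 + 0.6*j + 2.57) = -11.4124*j^4 - 2.5264*j^3 + 26.8804*j^2 + 4.1128*j - 13.6467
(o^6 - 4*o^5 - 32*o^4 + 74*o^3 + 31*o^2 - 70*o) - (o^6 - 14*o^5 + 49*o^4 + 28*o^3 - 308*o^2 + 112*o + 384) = 10*o^5 - 81*o^4 + 46*o^3 + 339*o^2 - 182*o - 384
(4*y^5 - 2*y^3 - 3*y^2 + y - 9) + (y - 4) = 4*y^5 - 2*y^3 - 3*y^2 + 2*y - 13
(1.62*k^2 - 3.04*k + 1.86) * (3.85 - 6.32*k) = -10.2384*k^3 + 25.4498*k^2 - 23.4592*k + 7.161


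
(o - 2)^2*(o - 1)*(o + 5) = o^4 - 17*o^2 + 36*o - 20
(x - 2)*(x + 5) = x^2 + 3*x - 10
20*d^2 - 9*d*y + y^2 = (-5*d + y)*(-4*d + y)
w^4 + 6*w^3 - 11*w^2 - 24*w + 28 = (w - 2)*(w - 1)*(w + 2)*(w + 7)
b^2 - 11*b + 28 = (b - 7)*(b - 4)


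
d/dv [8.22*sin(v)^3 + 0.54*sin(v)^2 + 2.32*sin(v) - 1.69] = (24.66*sin(v)^2 + 1.08*sin(v) + 2.32)*cos(v)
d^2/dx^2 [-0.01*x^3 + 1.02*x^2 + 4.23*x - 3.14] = 2.04 - 0.06*x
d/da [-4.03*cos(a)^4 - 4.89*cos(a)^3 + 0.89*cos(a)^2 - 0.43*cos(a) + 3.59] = (16.12*cos(a)^3 + 14.67*cos(a)^2 - 1.78*cos(a) + 0.43)*sin(a)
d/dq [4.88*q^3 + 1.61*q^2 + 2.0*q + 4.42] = 14.64*q^2 + 3.22*q + 2.0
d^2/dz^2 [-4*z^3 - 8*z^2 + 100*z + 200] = -24*z - 16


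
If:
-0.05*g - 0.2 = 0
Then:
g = -4.00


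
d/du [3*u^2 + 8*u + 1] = 6*u + 8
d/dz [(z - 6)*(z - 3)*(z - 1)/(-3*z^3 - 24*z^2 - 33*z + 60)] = 2*(-9*z^2 - 2*z + 171)/(3*(z^4 + 18*z^3 + 121*z^2 + 360*z + 400))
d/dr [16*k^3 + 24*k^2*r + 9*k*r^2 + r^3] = 24*k^2 + 18*k*r + 3*r^2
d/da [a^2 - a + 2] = 2*a - 1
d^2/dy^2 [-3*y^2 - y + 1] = -6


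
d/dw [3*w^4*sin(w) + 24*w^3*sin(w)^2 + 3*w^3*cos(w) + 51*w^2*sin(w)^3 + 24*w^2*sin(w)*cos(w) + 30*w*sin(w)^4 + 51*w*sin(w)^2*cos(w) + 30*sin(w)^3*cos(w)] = 3*w^4*cos(w) + 9*w^3*sin(w) + 24*w^3*sin(2*w) + 189*w^2*cos(w)/4 - 12*w^2*cos(2*w) - 153*w^2*cos(3*w)/4 + 36*w^2 + 255*w*sin(w)/4 + 54*w*sin(2*w) + 51*w*sin(3*w)/4 - 15*w*sin(4*w) + 51*cos(w)/4 - 45*cos(2*w)^2/2 - 51*cos(3*w)/4 + 45/2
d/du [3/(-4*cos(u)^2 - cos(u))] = -(3*sin(u)/cos(u)^2 + 24*tan(u))/(4*cos(u) + 1)^2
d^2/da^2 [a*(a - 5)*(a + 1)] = 6*a - 8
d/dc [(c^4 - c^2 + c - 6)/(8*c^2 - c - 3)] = (-(16*c - 1)*(c^4 - c^2 + c - 6) + (-8*c^2 + c + 3)*(-4*c^3 + 2*c - 1))/(-8*c^2 + c + 3)^2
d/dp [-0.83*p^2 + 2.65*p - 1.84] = 2.65 - 1.66*p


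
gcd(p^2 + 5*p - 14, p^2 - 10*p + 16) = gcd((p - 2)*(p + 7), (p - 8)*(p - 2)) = p - 2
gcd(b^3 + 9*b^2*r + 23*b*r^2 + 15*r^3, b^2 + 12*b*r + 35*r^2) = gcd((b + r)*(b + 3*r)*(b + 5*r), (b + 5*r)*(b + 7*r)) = b + 5*r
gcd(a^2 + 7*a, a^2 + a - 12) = 1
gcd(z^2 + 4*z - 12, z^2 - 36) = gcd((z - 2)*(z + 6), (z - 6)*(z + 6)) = z + 6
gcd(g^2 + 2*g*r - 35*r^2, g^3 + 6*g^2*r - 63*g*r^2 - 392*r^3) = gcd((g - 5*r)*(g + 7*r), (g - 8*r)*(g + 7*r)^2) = g + 7*r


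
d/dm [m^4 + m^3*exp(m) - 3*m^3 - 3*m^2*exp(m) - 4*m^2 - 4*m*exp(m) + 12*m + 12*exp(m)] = m^3*exp(m) + 4*m^3 - 9*m^2 - 10*m*exp(m) - 8*m + 8*exp(m) + 12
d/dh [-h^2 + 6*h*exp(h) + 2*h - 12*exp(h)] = 6*h*exp(h) - 2*h - 6*exp(h) + 2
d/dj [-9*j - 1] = -9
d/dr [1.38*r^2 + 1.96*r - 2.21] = 2.76*r + 1.96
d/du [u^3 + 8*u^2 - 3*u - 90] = 3*u^2 + 16*u - 3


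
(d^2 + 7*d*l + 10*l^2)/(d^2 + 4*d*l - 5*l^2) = (d + 2*l)/(d - l)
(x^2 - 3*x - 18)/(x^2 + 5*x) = (x^2 - 3*x - 18)/(x*(x + 5))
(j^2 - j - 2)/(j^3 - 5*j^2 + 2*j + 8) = 1/(j - 4)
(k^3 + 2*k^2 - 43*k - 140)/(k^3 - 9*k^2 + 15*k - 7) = (k^2 + 9*k + 20)/(k^2 - 2*k + 1)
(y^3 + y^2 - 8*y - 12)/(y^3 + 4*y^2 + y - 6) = (y^2 - y - 6)/(y^2 + 2*y - 3)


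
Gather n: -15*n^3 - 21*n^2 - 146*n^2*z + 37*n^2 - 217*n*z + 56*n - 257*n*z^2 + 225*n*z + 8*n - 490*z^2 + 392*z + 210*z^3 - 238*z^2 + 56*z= -15*n^3 + n^2*(16 - 146*z) + n*(-257*z^2 + 8*z + 64) + 210*z^3 - 728*z^2 + 448*z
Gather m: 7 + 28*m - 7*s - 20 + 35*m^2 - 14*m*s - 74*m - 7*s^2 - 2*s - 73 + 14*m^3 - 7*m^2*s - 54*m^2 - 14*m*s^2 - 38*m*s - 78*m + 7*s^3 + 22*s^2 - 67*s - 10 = 14*m^3 + m^2*(-7*s - 19) + m*(-14*s^2 - 52*s - 124) + 7*s^3 + 15*s^2 - 76*s - 96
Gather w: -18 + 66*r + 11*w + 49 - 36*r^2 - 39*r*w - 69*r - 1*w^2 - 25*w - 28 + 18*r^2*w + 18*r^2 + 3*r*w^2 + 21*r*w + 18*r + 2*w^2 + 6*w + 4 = -18*r^2 + 15*r + w^2*(3*r + 1) + w*(18*r^2 - 18*r - 8) + 7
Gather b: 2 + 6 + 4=12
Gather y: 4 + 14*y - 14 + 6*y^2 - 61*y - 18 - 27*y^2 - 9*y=-21*y^2 - 56*y - 28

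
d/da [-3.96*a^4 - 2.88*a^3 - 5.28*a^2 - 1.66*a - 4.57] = -15.84*a^3 - 8.64*a^2 - 10.56*a - 1.66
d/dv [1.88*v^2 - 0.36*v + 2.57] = 3.76*v - 0.36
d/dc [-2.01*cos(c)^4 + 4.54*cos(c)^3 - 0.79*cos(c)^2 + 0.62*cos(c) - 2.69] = (8.04*cos(c)^3 - 13.62*cos(c)^2 + 1.58*cos(c) - 0.62)*sin(c)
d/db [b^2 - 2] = 2*b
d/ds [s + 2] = 1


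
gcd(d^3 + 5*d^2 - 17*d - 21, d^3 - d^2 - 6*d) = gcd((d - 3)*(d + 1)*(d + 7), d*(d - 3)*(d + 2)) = d - 3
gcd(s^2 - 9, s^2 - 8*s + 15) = s - 3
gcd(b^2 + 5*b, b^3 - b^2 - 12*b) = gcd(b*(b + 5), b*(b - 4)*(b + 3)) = b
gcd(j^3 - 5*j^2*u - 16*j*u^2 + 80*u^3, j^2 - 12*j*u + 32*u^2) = -j + 4*u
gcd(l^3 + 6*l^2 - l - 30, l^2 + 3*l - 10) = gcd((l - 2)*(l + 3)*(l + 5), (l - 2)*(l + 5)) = l^2 + 3*l - 10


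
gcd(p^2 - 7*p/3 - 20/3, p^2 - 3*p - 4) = p - 4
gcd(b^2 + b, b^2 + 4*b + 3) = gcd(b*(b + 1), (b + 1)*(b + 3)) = b + 1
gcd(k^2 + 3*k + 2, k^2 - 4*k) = 1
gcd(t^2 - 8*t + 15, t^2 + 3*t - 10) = 1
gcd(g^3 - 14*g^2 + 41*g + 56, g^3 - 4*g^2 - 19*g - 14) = g^2 - 6*g - 7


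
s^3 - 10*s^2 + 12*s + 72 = (s - 6)^2*(s + 2)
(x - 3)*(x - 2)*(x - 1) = x^3 - 6*x^2 + 11*x - 6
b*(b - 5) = b^2 - 5*b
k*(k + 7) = k^2 + 7*k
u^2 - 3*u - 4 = (u - 4)*(u + 1)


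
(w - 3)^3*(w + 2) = w^4 - 7*w^3 + 9*w^2 + 27*w - 54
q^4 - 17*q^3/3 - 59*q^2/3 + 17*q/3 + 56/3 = (q - 8)*(q - 1)*(q + 1)*(q + 7/3)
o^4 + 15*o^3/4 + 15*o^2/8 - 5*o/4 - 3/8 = (o - 1/2)*(o + 1/4)*(o + 1)*(o + 3)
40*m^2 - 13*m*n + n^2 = (-8*m + n)*(-5*m + n)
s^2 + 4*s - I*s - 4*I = (s + 4)*(s - I)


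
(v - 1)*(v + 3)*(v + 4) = v^3 + 6*v^2 + 5*v - 12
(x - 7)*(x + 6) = x^2 - x - 42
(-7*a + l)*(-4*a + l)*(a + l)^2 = 28*a^4 + 45*a^3*l + 7*a^2*l^2 - 9*a*l^3 + l^4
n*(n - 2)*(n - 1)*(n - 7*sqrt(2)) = n^4 - 7*sqrt(2)*n^3 - 3*n^3 + 2*n^2 + 21*sqrt(2)*n^2 - 14*sqrt(2)*n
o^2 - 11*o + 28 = (o - 7)*(o - 4)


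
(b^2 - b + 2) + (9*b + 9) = b^2 + 8*b + 11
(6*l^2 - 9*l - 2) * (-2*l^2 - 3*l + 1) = -12*l^4 + 37*l^2 - 3*l - 2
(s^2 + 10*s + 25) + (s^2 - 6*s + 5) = 2*s^2 + 4*s + 30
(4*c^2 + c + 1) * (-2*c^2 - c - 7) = -8*c^4 - 6*c^3 - 31*c^2 - 8*c - 7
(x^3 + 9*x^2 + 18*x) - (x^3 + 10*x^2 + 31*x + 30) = -x^2 - 13*x - 30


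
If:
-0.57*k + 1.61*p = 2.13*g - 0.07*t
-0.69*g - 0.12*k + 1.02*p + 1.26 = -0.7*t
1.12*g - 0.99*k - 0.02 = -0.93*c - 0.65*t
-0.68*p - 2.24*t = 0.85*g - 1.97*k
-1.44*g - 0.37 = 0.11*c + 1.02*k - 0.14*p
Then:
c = -1.87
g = 1.37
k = -1.93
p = 1.25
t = -2.59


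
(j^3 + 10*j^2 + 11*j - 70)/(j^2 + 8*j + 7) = (j^2 + 3*j - 10)/(j + 1)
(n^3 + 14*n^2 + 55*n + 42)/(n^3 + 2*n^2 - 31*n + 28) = (n^2 + 7*n + 6)/(n^2 - 5*n + 4)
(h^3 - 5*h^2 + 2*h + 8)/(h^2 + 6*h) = (h^3 - 5*h^2 + 2*h + 8)/(h*(h + 6))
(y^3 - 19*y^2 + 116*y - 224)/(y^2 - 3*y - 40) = (y^2 - 11*y + 28)/(y + 5)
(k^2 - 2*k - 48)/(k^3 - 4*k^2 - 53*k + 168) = (k + 6)/(k^2 + 4*k - 21)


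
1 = 1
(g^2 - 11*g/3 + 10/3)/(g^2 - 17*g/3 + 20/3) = (g - 2)/(g - 4)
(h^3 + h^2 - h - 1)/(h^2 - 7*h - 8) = (h^2 - 1)/(h - 8)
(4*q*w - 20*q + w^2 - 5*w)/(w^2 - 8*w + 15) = (4*q + w)/(w - 3)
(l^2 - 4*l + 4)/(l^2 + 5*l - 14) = (l - 2)/(l + 7)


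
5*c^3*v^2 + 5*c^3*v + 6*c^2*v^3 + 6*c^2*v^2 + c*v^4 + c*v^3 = v*(c + v)*(5*c + v)*(c*v + c)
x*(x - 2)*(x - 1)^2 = x^4 - 4*x^3 + 5*x^2 - 2*x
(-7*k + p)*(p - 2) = -7*k*p + 14*k + p^2 - 2*p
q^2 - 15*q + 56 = (q - 8)*(q - 7)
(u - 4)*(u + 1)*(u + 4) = u^3 + u^2 - 16*u - 16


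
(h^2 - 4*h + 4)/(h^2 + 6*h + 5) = (h^2 - 4*h + 4)/(h^2 + 6*h + 5)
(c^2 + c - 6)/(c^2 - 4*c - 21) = (c - 2)/(c - 7)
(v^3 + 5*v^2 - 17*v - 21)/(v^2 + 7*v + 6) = (v^2 + 4*v - 21)/(v + 6)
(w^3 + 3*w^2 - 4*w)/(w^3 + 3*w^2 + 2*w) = (w^2 + 3*w - 4)/(w^2 + 3*w + 2)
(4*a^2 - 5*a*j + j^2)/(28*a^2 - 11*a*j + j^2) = (a - j)/(7*a - j)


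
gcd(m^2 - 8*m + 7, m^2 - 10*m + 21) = m - 7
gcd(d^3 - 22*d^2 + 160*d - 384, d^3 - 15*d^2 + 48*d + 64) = d^2 - 16*d + 64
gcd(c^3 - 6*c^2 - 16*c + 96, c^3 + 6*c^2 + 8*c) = c + 4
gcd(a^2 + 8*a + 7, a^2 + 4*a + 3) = a + 1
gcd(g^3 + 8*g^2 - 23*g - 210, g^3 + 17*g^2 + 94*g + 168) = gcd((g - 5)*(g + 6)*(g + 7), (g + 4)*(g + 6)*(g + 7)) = g^2 + 13*g + 42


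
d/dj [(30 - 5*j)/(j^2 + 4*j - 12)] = 5*(-j^2 - 4*j + 2*(j - 6)*(j + 2) + 12)/(j^2 + 4*j - 12)^2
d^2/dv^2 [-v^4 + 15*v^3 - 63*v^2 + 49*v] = -12*v^2 + 90*v - 126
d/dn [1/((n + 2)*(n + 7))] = (-2*n - 9)/(n^4 + 18*n^3 + 109*n^2 + 252*n + 196)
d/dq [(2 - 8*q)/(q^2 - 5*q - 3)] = 2*(4*q^2 - 2*q + 17)/(q^4 - 10*q^3 + 19*q^2 + 30*q + 9)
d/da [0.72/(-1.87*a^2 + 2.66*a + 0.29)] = (2.6928*a - 1.9152)/(-1.87*a^2 + 2.66*a + 0.29)^2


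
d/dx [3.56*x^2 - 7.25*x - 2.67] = 7.12*x - 7.25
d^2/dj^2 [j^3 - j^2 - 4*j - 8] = 6*j - 2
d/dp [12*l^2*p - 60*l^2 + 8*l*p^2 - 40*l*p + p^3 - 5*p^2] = 12*l^2 + 16*l*p - 40*l + 3*p^2 - 10*p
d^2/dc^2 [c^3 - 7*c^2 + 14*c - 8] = 6*c - 14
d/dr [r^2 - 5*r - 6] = 2*r - 5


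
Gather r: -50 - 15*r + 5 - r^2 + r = -r^2 - 14*r - 45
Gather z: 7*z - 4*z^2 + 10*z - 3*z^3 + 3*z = -3*z^3 - 4*z^2 + 20*z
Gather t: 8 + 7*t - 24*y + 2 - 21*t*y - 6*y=t*(7 - 21*y) - 30*y + 10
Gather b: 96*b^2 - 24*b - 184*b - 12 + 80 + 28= 96*b^2 - 208*b + 96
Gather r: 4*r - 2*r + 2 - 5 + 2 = 2*r - 1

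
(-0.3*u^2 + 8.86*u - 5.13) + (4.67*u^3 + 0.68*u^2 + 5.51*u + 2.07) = 4.67*u^3 + 0.38*u^2 + 14.37*u - 3.06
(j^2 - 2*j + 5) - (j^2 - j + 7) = -j - 2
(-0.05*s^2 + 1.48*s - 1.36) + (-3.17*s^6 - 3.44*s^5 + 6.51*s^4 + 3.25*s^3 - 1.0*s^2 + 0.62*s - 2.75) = -3.17*s^6 - 3.44*s^5 + 6.51*s^4 + 3.25*s^3 - 1.05*s^2 + 2.1*s - 4.11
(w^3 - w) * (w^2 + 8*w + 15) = w^5 + 8*w^4 + 14*w^3 - 8*w^2 - 15*w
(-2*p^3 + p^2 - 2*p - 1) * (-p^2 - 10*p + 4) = 2*p^5 + 19*p^4 - 16*p^3 + 25*p^2 + 2*p - 4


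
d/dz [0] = 0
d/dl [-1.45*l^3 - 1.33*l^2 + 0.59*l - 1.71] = -4.35*l^2 - 2.66*l + 0.59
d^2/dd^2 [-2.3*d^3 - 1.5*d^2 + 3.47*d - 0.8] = -13.8*d - 3.0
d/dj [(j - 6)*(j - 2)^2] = (j - 2)*(3*j - 14)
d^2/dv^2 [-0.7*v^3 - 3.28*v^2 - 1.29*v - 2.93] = -4.2*v - 6.56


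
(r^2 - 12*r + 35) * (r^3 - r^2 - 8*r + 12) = r^5 - 13*r^4 + 39*r^3 + 73*r^2 - 424*r + 420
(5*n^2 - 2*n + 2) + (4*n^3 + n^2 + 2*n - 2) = 4*n^3 + 6*n^2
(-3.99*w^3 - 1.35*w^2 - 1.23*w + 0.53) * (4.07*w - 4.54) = -16.2393*w^4 + 12.6201*w^3 + 1.1229*w^2 + 7.7413*w - 2.4062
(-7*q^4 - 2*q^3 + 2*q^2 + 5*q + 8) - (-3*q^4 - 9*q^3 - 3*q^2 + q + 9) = -4*q^4 + 7*q^3 + 5*q^2 + 4*q - 1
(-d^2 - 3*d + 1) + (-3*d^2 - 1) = -4*d^2 - 3*d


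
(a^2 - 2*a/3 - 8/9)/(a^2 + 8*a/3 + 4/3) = (a - 4/3)/(a + 2)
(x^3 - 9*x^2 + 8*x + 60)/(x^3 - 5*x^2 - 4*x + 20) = (x - 6)/(x - 2)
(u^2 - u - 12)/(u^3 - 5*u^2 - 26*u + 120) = (u + 3)/(u^2 - u - 30)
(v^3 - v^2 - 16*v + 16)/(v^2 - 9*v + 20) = (v^2 + 3*v - 4)/(v - 5)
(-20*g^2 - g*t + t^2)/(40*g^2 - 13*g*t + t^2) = (4*g + t)/(-8*g + t)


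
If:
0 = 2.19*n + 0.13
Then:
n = -0.06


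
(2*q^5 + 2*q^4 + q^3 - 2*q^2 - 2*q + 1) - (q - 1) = 2*q^5 + 2*q^4 + q^3 - 2*q^2 - 3*q + 2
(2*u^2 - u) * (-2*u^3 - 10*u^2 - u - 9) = -4*u^5 - 18*u^4 + 8*u^3 - 17*u^2 + 9*u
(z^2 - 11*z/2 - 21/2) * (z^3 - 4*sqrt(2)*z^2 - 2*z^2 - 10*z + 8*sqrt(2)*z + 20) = z^5 - 15*z^4/2 - 4*sqrt(2)*z^4 - 19*z^3/2 + 30*sqrt(2)*z^3 - 2*sqrt(2)*z^2 + 96*z^2 - 84*sqrt(2)*z - 5*z - 210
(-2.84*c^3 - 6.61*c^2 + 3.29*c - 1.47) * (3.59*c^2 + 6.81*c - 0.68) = -10.1956*c^5 - 43.0703*c^4 - 31.2718*c^3 + 21.6224*c^2 - 12.2479*c + 0.9996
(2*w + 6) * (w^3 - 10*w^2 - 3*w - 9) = 2*w^4 - 14*w^3 - 66*w^2 - 36*w - 54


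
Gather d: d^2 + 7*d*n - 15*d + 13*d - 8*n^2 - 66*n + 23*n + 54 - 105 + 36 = d^2 + d*(7*n - 2) - 8*n^2 - 43*n - 15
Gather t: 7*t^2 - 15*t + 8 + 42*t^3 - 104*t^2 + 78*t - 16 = 42*t^3 - 97*t^2 + 63*t - 8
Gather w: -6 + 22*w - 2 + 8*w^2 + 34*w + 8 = 8*w^2 + 56*w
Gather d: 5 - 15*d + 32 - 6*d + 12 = 49 - 21*d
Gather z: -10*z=-10*z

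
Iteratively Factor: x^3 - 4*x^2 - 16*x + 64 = (x - 4)*(x^2 - 16) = (x - 4)^2*(x + 4)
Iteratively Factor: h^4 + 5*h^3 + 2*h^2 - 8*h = (h - 1)*(h^3 + 6*h^2 + 8*h) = (h - 1)*(h + 2)*(h^2 + 4*h) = h*(h - 1)*(h + 2)*(h + 4)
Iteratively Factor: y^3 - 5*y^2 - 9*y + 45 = (y - 3)*(y^2 - 2*y - 15) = (y - 3)*(y + 3)*(y - 5)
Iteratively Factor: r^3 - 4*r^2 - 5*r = (r - 5)*(r^2 + r) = (r - 5)*(r + 1)*(r)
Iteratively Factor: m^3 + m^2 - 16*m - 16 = (m - 4)*(m^2 + 5*m + 4) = (m - 4)*(m + 1)*(m + 4)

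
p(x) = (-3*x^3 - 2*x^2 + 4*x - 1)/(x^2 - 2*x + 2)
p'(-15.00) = -2.97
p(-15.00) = 37.41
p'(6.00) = -2.92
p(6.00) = -26.81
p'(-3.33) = -2.53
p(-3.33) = 3.76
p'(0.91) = -7.26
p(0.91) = -1.27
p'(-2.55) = -2.28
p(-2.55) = 1.88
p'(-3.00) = -2.44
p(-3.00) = 2.94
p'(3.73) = -3.15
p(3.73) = -20.06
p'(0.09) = 1.59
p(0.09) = -0.36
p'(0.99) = -8.82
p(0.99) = -1.91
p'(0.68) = -2.69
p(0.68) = -0.13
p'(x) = (2 - 2*x)*(-3*x^3 - 2*x^2 + 4*x - 1)/(x^2 - 2*x + 2)^2 + (-9*x^2 - 4*x + 4)/(x^2 - 2*x + 2)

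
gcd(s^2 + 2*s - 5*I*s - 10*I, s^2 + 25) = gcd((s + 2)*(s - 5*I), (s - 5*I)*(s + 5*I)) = s - 5*I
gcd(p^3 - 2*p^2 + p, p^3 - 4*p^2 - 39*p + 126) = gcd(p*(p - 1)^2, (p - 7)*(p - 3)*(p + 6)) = 1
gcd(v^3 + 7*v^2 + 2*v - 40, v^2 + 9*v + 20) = v^2 + 9*v + 20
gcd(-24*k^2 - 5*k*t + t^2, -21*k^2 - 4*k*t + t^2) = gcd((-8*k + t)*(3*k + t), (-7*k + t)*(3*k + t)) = 3*k + t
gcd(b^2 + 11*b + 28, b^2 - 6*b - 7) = 1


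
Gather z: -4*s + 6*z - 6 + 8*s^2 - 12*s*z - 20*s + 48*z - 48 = 8*s^2 - 24*s + z*(54 - 12*s) - 54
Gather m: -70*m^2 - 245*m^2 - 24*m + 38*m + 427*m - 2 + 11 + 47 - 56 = -315*m^2 + 441*m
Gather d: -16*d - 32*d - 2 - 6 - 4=-48*d - 12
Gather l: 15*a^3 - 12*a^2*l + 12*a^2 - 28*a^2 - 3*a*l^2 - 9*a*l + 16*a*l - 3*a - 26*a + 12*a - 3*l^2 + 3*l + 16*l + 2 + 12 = 15*a^3 - 16*a^2 - 17*a + l^2*(-3*a - 3) + l*(-12*a^2 + 7*a + 19) + 14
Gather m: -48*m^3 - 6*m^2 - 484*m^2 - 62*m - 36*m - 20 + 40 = -48*m^3 - 490*m^2 - 98*m + 20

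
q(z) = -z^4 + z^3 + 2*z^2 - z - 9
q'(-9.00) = 3122.00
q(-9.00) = -7128.00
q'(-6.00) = 947.00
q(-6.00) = -1443.00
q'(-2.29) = 53.61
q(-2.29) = -35.73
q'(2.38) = -28.41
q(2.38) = -18.66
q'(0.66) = 1.80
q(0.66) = -8.69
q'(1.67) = -4.58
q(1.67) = -8.21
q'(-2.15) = 44.02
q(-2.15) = -28.91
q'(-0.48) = -1.79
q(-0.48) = -8.22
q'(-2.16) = 44.67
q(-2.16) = -29.35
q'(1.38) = -0.28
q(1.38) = -7.57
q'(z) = -4*z^3 + 3*z^2 + 4*z - 1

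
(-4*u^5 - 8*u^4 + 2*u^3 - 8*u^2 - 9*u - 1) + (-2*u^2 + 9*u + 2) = -4*u^5 - 8*u^4 + 2*u^3 - 10*u^2 + 1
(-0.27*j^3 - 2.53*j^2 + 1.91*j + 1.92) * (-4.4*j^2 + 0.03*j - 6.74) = 1.188*j^5 + 11.1239*j^4 - 6.6601*j^3 + 8.6615*j^2 - 12.8158*j - 12.9408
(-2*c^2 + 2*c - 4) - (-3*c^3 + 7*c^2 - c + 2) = 3*c^3 - 9*c^2 + 3*c - 6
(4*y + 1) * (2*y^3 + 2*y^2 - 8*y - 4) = 8*y^4 + 10*y^3 - 30*y^2 - 24*y - 4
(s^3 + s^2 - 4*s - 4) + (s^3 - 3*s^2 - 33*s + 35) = 2*s^3 - 2*s^2 - 37*s + 31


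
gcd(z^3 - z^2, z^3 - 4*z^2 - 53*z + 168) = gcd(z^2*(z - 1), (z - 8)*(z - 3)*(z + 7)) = 1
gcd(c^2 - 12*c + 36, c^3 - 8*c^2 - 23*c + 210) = c - 6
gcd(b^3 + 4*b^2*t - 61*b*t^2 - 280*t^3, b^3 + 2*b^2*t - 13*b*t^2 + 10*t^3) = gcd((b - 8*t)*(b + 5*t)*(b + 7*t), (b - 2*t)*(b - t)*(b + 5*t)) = b + 5*t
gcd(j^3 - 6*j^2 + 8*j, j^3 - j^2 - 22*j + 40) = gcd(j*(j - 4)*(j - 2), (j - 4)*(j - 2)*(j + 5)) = j^2 - 6*j + 8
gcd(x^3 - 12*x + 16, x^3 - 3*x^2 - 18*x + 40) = x^2 + 2*x - 8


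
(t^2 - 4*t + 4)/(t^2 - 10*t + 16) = (t - 2)/(t - 8)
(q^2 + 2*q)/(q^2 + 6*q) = (q + 2)/(q + 6)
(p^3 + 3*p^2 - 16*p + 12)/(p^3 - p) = (p^2 + 4*p - 12)/(p*(p + 1))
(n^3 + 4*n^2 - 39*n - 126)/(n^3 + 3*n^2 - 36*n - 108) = (n + 7)/(n + 6)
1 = 1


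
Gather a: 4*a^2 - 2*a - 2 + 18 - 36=4*a^2 - 2*a - 20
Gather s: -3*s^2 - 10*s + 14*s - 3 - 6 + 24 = -3*s^2 + 4*s + 15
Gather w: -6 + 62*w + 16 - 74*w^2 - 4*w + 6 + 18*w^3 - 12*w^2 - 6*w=18*w^3 - 86*w^2 + 52*w + 16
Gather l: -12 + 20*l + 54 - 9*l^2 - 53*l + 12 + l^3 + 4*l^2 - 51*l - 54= l^3 - 5*l^2 - 84*l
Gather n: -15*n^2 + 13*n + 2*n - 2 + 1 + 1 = -15*n^2 + 15*n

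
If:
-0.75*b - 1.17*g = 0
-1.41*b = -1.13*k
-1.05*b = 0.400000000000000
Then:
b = -0.38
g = 0.24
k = -0.48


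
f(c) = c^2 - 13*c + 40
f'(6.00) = -1.00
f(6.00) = -2.00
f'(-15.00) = -43.00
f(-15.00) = 460.00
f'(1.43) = -10.14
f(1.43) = 23.45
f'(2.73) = -7.54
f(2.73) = 11.96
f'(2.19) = -8.62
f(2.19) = 16.33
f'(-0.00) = -13.00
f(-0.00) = 40.00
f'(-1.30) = -15.60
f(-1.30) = 58.59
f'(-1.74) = -16.48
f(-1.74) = 65.65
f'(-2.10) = -17.20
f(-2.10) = 71.71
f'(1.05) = -10.90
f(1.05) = 27.45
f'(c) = 2*c - 13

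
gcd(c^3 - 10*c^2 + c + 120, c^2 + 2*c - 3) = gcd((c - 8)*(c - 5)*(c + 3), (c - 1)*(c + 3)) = c + 3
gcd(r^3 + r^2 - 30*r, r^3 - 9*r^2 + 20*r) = r^2 - 5*r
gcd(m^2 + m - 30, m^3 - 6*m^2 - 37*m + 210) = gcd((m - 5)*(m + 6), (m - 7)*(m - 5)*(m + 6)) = m^2 + m - 30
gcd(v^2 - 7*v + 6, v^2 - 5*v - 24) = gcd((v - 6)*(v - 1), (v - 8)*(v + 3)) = 1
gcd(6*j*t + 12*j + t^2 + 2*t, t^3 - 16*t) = 1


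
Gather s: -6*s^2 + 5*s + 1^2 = -6*s^2 + 5*s + 1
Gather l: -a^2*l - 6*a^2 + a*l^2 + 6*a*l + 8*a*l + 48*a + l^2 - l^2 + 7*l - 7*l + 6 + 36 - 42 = -6*a^2 + a*l^2 + 48*a + l*(-a^2 + 14*a)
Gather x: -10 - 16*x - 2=-16*x - 12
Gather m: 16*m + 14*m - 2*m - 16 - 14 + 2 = 28*m - 28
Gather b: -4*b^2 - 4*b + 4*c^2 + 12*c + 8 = -4*b^2 - 4*b + 4*c^2 + 12*c + 8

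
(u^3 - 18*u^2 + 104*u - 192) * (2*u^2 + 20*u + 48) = 2*u^5 - 16*u^4 - 104*u^3 + 832*u^2 + 1152*u - 9216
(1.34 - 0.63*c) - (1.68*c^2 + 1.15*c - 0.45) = -1.68*c^2 - 1.78*c + 1.79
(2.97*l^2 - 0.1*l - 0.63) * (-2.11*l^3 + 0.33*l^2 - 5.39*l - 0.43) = -6.2667*l^5 + 1.1911*l^4 - 14.712*l^3 - 0.946*l^2 + 3.4387*l + 0.2709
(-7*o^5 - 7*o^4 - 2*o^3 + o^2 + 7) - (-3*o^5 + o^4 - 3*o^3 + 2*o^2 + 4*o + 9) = -4*o^5 - 8*o^4 + o^3 - o^2 - 4*o - 2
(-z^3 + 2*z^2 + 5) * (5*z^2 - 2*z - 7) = -5*z^5 + 12*z^4 + 3*z^3 + 11*z^2 - 10*z - 35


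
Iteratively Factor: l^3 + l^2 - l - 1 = (l + 1)*(l^2 - 1) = (l - 1)*(l + 1)*(l + 1)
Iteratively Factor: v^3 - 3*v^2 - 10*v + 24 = (v - 4)*(v^2 + v - 6) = (v - 4)*(v + 3)*(v - 2)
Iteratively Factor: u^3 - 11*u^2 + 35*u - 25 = (u - 5)*(u^2 - 6*u + 5) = (u - 5)*(u - 1)*(u - 5)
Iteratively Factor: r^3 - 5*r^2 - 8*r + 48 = (r - 4)*(r^2 - r - 12) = (r - 4)^2*(r + 3)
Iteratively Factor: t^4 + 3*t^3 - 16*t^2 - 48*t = (t - 4)*(t^3 + 7*t^2 + 12*t) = (t - 4)*(t + 4)*(t^2 + 3*t) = (t - 4)*(t + 3)*(t + 4)*(t)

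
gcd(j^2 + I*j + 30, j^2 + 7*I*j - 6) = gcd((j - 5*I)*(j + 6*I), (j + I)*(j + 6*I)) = j + 6*I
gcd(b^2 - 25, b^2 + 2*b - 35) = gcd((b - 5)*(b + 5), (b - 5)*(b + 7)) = b - 5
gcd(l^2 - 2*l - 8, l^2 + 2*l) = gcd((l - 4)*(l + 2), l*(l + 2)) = l + 2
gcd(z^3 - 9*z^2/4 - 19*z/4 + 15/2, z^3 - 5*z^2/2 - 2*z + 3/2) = z - 3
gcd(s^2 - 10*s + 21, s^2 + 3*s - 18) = s - 3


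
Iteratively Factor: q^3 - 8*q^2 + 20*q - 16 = (q - 4)*(q^2 - 4*q + 4) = (q - 4)*(q - 2)*(q - 2)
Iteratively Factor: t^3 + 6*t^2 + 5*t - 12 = (t + 4)*(t^2 + 2*t - 3) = (t + 3)*(t + 4)*(t - 1)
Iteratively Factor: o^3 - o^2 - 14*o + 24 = (o + 4)*(o^2 - 5*o + 6) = (o - 3)*(o + 4)*(o - 2)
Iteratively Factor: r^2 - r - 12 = (r - 4)*(r + 3)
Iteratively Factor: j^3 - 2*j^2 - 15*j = (j - 5)*(j^2 + 3*j) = j*(j - 5)*(j + 3)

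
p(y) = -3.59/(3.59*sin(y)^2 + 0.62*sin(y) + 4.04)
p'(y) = -3.59*(-7.18*sin(y)*cos(y) - 0.62*cos(y))/(3.59*sin(y)^2 + 0.62*sin(y) + 4.04)^2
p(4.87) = -0.52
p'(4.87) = -0.08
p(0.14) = -0.86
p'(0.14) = 0.33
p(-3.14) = -0.89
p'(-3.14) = -0.13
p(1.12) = -0.48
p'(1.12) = 0.20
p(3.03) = -0.86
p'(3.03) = -0.29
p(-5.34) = -0.52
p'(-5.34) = 0.29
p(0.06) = -0.88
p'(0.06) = 0.23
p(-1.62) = -0.51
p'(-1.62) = 0.02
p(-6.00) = -0.80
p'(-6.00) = 0.45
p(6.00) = -0.87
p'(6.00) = -0.28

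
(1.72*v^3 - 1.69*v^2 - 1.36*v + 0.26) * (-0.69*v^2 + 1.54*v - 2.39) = -1.1868*v^5 + 3.8149*v^4 - 5.775*v^3 + 1.7653*v^2 + 3.6508*v - 0.6214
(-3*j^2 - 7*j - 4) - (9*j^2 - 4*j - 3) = -12*j^2 - 3*j - 1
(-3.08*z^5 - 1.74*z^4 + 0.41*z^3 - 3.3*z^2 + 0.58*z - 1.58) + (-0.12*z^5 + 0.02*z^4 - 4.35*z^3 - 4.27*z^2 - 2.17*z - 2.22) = -3.2*z^5 - 1.72*z^4 - 3.94*z^3 - 7.57*z^2 - 1.59*z - 3.8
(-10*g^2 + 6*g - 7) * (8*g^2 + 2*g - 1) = -80*g^4 + 28*g^3 - 34*g^2 - 20*g + 7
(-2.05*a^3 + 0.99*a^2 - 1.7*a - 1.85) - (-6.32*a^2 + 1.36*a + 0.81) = -2.05*a^3 + 7.31*a^2 - 3.06*a - 2.66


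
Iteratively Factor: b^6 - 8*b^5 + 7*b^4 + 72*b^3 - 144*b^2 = (b)*(b^5 - 8*b^4 + 7*b^3 + 72*b^2 - 144*b) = b*(b + 3)*(b^4 - 11*b^3 + 40*b^2 - 48*b) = b^2*(b + 3)*(b^3 - 11*b^2 + 40*b - 48) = b^2*(b - 3)*(b + 3)*(b^2 - 8*b + 16) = b^2*(b - 4)*(b - 3)*(b + 3)*(b - 4)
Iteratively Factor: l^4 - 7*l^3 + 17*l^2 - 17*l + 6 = (l - 2)*(l^3 - 5*l^2 + 7*l - 3) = (l - 3)*(l - 2)*(l^2 - 2*l + 1) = (l - 3)*(l - 2)*(l - 1)*(l - 1)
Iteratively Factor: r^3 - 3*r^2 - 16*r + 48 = (r - 4)*(r^2 + r - 12) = (r - 4)*(r + 4)*(r - 3)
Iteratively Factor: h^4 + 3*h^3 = (h)*(h^3 + 3*h^2) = h^2*(h^2 + 3*h) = h^3*(h + 3)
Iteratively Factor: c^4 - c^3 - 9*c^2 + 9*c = (c - 3)*(c^3 + 2*c^2 - 3*c) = (c - 3)*(c + 3)*(c^2 - c) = (c - 3)*(c - 1)*(c + 3)*(c)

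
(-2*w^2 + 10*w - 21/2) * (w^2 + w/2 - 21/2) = -2*w^4 + 9*w^3 + 31*w^2/2 - 441*w/4 + 441/4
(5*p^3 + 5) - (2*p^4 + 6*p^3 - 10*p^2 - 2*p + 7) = -2*p^4 - p^3 + 10*p^2 + 2*p - 2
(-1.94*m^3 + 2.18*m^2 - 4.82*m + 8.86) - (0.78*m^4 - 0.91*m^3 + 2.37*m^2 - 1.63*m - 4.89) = -0.78*m^4 - 1.03*m^3 - 0.19*m^2 - 3.19*m + 13.75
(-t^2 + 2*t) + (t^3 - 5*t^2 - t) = t^3 - 6*t^2 + t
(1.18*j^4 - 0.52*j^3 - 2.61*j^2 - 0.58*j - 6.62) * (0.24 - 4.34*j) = -5.1212*j^5 + 2.54*j^4 + 11.2026*j^3 + 1.8908*j^2 + 28.5916*j - 1.5888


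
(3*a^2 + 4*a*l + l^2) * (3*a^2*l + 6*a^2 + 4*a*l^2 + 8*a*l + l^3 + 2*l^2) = 9*a^4*l + 18*a^4 + 24*a^3*l^2 + 48*a^3*l + 22*a^2*l^3 + 44*a^2*l^2 + 8*a*l^4 + 16*a*l^3 + l^5 + 2*l^4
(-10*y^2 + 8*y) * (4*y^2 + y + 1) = -40*y^4 + 22*y^3 - 2*y^2 + 8*y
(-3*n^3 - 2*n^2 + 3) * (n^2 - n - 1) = -3*n^5 + n^4 + 5*n^3 + 5*n^2 - 3*n - 3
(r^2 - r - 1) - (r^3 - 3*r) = -r^3 + r^2 + 2*r - 1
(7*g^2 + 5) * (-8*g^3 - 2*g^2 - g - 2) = -56*g^5 - 14*g^4 - 47*g^3 - 24*g^2 - 5*g - 10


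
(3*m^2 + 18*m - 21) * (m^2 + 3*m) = 3*m^4 + 27*m^3 + 33*m^2 - 63*m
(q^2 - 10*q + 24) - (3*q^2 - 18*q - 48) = -2*q^2 + 8*q + 72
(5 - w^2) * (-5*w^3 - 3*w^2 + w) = 5*w^5 + 3*w^4 - 26*w^3 - 15*w^2 + 5*w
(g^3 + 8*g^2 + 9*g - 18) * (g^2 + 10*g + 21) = g^5 + 18*g^4 + 110*g^3 + 240*g^2 + 9*g - 378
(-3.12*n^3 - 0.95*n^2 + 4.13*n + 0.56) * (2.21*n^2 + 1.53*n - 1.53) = -6.8952*n^5 - 6.8731*n^4 + 12.4474*n^3 + 9.01*n^2 - 5.4621*n - 0.8568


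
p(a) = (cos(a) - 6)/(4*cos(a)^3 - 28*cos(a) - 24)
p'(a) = (12*sin(a)*cos(a)^2 - 28*sin(a))*(cos(a) - 6)/(4*cos(a)^3 - 28*cos(a) - 24)^2 - sin(a)/(4*cos(a)^3 - 28*cos(a) - 24) = (3*cos(a)/2 - 9*cos(2*a) + cos(3*a)/2 + 39)*sin(a)/(4*(-cos(a)^3 + 7*cos(a) + 6)^2)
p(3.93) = 1.18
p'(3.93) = -3.39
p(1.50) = 0.23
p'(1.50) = 0.28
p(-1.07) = 0.15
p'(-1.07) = -0.11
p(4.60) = 0.29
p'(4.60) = -0.44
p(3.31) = 30.54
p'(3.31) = -366.33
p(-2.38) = 1.28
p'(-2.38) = -3.78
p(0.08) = 0.10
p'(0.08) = 0.00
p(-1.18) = 0.16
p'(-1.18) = -0.14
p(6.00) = 0.11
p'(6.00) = -0.02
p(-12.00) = 0.11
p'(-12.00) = 0.04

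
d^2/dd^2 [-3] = 0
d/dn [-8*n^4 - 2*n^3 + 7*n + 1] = -32*n^3 - 6*n^2 + 7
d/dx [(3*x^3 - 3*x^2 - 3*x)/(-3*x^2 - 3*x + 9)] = (-x^4 - 2*x^3 + 9*x^2 - 6*x - 3)/(x^4 + 2*x^3 - 5*x^2 - 6*x + 9)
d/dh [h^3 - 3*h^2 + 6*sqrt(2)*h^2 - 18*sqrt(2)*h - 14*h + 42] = 3*h^2 - 6*h + 12*sqrt(2)*h - 18*sqrt(2) - 14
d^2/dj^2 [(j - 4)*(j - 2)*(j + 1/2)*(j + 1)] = 12*j^2 - 27*j - 1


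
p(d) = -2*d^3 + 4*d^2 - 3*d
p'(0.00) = -3.00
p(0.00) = 0.00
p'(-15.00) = -1473.00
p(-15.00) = 7695.00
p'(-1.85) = -38.34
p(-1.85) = 31.90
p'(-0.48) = -8.22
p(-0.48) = 2.58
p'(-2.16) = -48.27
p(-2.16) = 45.30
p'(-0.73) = -12.04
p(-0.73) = 5.10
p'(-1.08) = -18.64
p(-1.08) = 10.43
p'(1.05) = -1.22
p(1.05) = -1.06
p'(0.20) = -1.64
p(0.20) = -0.46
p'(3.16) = -37.63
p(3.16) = -32.65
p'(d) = -6*d^2 + 8*d - 3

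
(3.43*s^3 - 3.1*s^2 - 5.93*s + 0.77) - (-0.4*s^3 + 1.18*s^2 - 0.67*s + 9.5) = 3.83*s^3 - 4.28*s^2 - 5.26*s - 8.73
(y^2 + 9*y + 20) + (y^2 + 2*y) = 2*y^2 + 11*y + 20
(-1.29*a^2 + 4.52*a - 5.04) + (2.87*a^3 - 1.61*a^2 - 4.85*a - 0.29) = 2.87*a^3 - 2.9*a^2 - 0.33*a - 5.33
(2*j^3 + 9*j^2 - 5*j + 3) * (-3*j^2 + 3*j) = -6*j^5 - 21*j^4 + 42*j^3 - 24*j^2 + 9*j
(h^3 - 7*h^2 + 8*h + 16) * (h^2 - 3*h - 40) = h^5 - 10*h^4 - 11*h^3 + 272*h^2 - 368*h - 640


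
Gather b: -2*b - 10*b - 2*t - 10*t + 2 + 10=-12*b - 12*t + 12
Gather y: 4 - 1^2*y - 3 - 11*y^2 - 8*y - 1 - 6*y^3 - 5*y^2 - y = -6*y^3 - 16*y^2 - 10*y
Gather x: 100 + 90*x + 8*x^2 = 8*x^2 + 90*x + 100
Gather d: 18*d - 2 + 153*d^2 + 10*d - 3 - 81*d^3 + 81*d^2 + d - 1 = -81*d^3 + 234*d^2 + 29*d - 6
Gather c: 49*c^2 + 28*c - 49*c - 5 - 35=49*c^2 - 21*c - 40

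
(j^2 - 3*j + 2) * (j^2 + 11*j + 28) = j^4 + 8*j^3 - 3*j^2 - 62*j + 56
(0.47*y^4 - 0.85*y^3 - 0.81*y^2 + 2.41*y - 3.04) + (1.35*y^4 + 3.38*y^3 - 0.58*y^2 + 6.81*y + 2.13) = 1.82*y^4 + 2.53*y^3 - 1.39*y^2 + 9.22*y - 0.91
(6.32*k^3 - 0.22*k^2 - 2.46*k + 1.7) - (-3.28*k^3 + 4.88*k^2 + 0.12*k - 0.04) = 9.6*k^3 - 5.1*k^2 - 2.58*k + 1.74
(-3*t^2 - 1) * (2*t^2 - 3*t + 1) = -6*t^4 + 9*t^3 - 5*t^2 + 3*t - 1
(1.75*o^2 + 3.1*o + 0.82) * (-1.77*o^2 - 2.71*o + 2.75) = -3.0975*o^4 - 10.2295*o^3 - 5.0399*o^2 + 6.3028*o + 2.255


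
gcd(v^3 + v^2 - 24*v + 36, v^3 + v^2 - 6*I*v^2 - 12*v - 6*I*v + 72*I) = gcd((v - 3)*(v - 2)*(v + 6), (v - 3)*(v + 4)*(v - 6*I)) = v - 3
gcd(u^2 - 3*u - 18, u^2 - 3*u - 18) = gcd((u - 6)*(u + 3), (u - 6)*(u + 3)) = u^2 - 3*u - 18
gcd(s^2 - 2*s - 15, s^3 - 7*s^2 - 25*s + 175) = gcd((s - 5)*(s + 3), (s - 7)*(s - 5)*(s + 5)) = s - 5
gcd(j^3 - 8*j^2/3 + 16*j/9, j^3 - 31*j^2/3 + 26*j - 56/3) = j - 4/3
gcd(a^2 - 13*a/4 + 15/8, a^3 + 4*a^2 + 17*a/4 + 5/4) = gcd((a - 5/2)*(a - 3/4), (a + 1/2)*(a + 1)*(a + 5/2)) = 1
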